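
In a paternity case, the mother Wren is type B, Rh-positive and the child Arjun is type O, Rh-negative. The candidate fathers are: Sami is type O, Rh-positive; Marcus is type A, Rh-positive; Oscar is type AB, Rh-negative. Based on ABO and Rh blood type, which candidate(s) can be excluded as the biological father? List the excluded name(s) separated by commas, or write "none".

A candidate is excluded only if no genotype consistent with his phenotype could produce a type O, Rh-negative child with a type B, Rh-positive mother.
Oscar (type AB, Rh-): no genotype consistent with that phenotype can produce a type-O Rh- child with a type-B mother.

Oscar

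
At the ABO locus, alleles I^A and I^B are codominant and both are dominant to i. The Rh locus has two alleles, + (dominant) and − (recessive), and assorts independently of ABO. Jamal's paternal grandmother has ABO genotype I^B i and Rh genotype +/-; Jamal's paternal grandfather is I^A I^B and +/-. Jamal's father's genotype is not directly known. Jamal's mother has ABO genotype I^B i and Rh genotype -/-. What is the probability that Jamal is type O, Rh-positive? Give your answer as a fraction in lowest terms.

Jamal's father's ABO genotype from I^B i × I^A I^B: 1/4 I^A I^B, 1/4 I^A i, 1/4 I^B I^B, 1/4 I^B i.
Crossing each possibility with the mother I^B i and summing P(type O): 1/4·0 + 1/4·1/4 + 1/4·0 + 1/4·1/4 = 1/8.
Similarly for Rh via the father's Rh distribution: P(Rh+) = 1/2.
Independent loci: 1/8 × 1/2 = 1/16.

1/16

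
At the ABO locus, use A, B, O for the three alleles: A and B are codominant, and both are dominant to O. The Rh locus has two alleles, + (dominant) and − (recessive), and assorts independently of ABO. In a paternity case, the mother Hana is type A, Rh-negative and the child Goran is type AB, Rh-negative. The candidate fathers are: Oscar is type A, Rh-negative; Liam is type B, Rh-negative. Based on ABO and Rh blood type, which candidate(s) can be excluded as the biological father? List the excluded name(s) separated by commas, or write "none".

A candidate is excluded only if no genotype consistent with his phenotype could produce a type AB, Rh-negative child with a type A, Rh-negative mother.
Oscar (type A, Rh-): no genotype consistent with that phenotype can produce a type-AB Rh- child with a type-A mother.

Oscar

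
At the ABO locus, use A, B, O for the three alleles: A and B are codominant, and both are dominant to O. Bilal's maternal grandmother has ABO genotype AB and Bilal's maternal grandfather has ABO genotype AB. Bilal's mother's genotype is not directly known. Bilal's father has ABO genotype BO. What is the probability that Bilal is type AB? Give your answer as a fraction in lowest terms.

Bilal's mother's ABO genotype from AB × AB: 1/4 AA, 1/2 AB, 1/4 BB.
Crossing each possibility with the father BO and summing P(type AB): 1/4·1/2 + 1/2·1/4 + 1/4·0 = 1/4.

1/4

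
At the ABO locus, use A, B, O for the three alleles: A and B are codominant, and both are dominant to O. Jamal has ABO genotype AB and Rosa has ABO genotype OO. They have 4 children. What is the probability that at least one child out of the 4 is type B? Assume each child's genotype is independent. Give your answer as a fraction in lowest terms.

ABO cross AB × OO → 1/2 A, 1/2 B.
So P(type B) = 1/2 per child.
P(none) = (1/2)^4 = 1/16; P(at least one) = 1 − 1/16 = 15/16.

15/16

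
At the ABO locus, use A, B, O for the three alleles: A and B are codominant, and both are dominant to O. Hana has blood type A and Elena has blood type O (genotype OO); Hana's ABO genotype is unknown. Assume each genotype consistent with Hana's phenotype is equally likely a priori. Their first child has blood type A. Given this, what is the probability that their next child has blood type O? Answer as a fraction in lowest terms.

1/6

Possible genotypes: Hana ∈ {AA, AO}; Elena ∈ {OO}.
Weight each parental genotype pair by prior × P(type-A child):
  AA × OO: posterior weight 2/3; P(next child type O) = 0.
  AO × OO: posterior weight 1/3; P(next child type O) = 1/2.
Weighted sum = 1/6.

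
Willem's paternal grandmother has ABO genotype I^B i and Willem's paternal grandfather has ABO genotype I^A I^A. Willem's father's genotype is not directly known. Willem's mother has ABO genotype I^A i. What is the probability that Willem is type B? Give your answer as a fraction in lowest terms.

Willem's father's ABO genotype from I^B i × I^A I^A: 1/2 I^A I^B, 1/2 I^A i.
Crossing each possibility with the mother I^A i and summing P(type B): 1/2·1/4 + 1/2·0 = 1/8.

1/8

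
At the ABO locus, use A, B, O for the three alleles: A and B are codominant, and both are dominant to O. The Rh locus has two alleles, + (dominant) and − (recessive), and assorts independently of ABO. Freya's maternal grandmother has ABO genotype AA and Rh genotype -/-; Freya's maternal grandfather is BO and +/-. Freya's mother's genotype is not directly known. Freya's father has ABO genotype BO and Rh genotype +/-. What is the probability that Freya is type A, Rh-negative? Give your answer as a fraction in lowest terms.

Freya's mother's ABO genotype from AA × BO: 1/2 AB, 1/2 AO.
Crossing each possibility with the father BO and summing P(type A): 1/2·1/4 + 1/2·1/4 = 1/4.
Similarly for Rh via the mother's Rh distribution: P(Rh-) = 3/8.
Independent loci: 1/4 × 3/8 = 3/32.

3/32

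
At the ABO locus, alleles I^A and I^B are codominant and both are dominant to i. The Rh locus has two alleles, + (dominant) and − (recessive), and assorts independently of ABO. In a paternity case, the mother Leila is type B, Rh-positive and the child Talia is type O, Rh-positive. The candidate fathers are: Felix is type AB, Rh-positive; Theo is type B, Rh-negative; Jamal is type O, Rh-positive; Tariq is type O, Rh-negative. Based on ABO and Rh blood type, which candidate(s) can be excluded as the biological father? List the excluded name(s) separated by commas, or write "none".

A candidate is excluded only if no genotype consistent with his phenotype could produce a type O, Rh-positive child with a type B, Rh-positive mother.
Felix (type AB, Rh+): no genotype consistent with that phenotype can produce a type-O Rh+ child with a type-B mother.

Felix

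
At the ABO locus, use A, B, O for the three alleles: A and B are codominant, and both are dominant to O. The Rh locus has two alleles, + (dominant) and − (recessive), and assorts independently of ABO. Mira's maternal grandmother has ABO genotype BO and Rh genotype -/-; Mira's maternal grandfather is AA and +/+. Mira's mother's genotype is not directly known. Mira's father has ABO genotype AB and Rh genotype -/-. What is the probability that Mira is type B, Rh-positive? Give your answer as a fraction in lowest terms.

Mira's mother's ABO genotype from BO × AA: 1/2 AB, 1/2 AO.
Crossing each possibility with the father AB and summing P(type B): 1/2·1/4 + 1/2·1/4 = 1/4.
Similarly for Rh via the mother's Rh distribution: P(Rh+) = 1/2.
Independent loci: 1/4 × 1/2 = 1/8.

1/8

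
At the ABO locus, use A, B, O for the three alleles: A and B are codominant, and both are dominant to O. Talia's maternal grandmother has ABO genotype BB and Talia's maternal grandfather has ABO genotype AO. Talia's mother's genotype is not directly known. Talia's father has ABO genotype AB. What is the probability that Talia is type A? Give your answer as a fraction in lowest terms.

Talia's mother's ABO genotype from BB × AO: 1/2 AB, 1/2 BO.
Crossing each possibility with the father AB and summing P(type A): 1/2·1/4 + 1/2·1/4 = 1/4.

1/4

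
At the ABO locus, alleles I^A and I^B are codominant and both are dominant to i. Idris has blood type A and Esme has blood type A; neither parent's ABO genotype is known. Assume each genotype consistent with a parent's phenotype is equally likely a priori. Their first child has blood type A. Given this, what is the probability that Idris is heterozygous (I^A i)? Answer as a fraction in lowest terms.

7/15

Possible genotypes: Idris ∈ {I^A I^A, I^A i}; Esme ∈ {I^A I^A, I^A i}.
Weight each parental genotype pair by prior × P(type-A child):
  I^A I^A × I^A I^A: posterior weight 4/15.
  I^A I^A × I^A i: posterior weight 4/15.
  I^A i × I^A I^A: posterior weight 4/15.
  I^A i × I^A i: posterior weight 1/5.
Sum the posterior weight over pairs where Idris is I^A i: 7/15.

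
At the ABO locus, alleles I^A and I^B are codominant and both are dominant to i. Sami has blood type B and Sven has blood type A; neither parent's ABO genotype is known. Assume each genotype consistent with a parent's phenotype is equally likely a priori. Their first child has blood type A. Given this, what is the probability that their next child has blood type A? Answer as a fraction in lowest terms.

Possible genotypes: Sami ∈ {I^B I^B, I^B i}; Sven ∈ {I^A I^A, I^A i}.
Weight each parental genotype pair by prior × P(type-A child):
  I^B i × I^A I^A: posterior weight 2/3; P(next child type A) = 1/2.
  I^B i × I^A i: posterior weight 1/3; P(next child type A) = 1/4.
Weighted sum = 5/12.

5/12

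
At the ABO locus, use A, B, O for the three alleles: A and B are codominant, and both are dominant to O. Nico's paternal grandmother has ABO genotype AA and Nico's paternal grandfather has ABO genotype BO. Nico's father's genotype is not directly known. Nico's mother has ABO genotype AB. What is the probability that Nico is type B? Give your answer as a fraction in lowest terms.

1/4

Nico's father's ABO genotype from AA × BO: 1/2 AB, 1/2 AO.
Crossing each possibility with the mother AB and summing P(type B): 1/2·1/4 + 1/2·1/4 = 1/4.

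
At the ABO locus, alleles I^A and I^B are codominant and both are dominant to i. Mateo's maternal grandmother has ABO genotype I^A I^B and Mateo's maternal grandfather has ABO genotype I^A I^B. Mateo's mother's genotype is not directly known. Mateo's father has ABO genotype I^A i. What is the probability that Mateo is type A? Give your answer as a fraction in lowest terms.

Mateo's mother's ABO genotype from I^A I^B × I^A I^B: 1/4 I^A I^A, 1/2 I^A I^B, 1/4 I^B I^B.
Crossing each possibility with the father I^A i and summing P(type A): 1/4·1 + 1/2·1/2 + 1/4·0 = 1/2.

1/2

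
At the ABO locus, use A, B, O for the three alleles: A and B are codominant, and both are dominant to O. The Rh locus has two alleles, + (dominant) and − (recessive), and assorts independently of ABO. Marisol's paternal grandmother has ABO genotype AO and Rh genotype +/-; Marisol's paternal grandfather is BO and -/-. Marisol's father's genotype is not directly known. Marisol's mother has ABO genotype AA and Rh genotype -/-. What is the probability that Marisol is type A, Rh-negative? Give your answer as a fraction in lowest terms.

Marisol's father's ABO genotype from AO × BO: 1/4 AB, 1/4 AO, 1/4 BO, 1/4 OO.
Crossing each possibility with the mother AA and summing P(type A): 1/4·1/2 + 1/4·1 + 1/4·1/2 + 1/4·1 = 3/4.
Similarly for Rh via the father's Rh distribution: P(Rh-) = 3/4.
Independent loci: 3/4 × 3/4 = 9/16.

9/16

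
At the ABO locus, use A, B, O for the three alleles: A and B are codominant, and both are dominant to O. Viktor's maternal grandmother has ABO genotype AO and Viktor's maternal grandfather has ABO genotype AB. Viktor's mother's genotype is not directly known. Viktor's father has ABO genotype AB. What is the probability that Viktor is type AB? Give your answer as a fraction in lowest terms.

Viktor's mother's ABO genotype from AO × AB: 1/4 AA, 1/4 AB, 1/4 AO, 1/4 BO.
Crossing each possibility with the father AB and summing P(type AB): 1/4·1/2 + 1/4·1/2 + 1/4·1/4 + 1/4·1/4 = 3/8.

3/8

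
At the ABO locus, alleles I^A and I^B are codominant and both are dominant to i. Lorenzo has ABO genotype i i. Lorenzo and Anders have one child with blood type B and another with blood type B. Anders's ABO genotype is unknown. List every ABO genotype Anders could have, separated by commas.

I^A I^B, I^B I^B, I^B i

For each candidate genotype of Anders, check whether crossing it with i i can produce every observed child phenotype.
  I^A I^A → possible child types {A} ✗
  I^A I^B → possible child types {A, B} ✓
  I^A i → possible child types {O, A} ✗
  I^B I^B → possible child types {B} ✓
  I^B i → possible child types {O, B} ✓
  i i → possible child types {O} ✗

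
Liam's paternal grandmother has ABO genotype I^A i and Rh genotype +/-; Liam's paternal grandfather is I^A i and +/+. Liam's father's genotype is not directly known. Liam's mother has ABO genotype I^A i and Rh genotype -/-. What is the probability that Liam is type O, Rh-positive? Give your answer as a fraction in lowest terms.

3/16

Liam's father's ABO genotype from I^A i × I^A i: 1/4 I^A I^A, 1/2 I^A i, 1/4 i i.
Crossing each possibility with the mother I^A i and summing P(type O): 1/4·0 + 1/2·1/4 + 1/4·1/2 = 1/4.
Similarly for Rh via the father's Rh distribution: P(Rh+) = 3/4.
Independent loci: 1/4 × 3/4 = 3/16.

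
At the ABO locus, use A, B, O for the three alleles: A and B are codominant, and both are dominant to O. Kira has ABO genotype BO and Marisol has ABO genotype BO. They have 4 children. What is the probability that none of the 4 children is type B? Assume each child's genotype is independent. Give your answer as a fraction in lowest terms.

ABO cross BO × BO → 1/4 O, 3/4 B.
So P(type B) = 3/4 per child.
P(not type B) = 1/4 for one child; (1/4)^4 = 1/256.

1/256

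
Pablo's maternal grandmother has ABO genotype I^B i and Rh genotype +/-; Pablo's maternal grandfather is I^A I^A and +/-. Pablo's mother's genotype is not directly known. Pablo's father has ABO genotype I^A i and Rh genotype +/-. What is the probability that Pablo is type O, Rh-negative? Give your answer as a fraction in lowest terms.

Pablo's mother's ABO genotype from I^B i × I^A I^A: 1/2 I^A I^B, 1/2 I^A i.
Crossing each possibility with the father I^A i and summing P(type O): 1/2·0 + 1/2·1/4 = 1/8.
Similarly for Rh via the mother's Rh distribution: P(Rh-) = 1/4.
Independent loci: 1/8 × 1/4 = 1/32.

1/32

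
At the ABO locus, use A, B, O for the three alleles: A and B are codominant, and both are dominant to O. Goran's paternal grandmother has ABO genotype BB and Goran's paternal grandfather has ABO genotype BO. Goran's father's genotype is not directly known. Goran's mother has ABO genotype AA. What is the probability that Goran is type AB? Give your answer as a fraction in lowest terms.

Goran's father's ABO genotype from BB × BO: 1/2 BB, 1/2 BO.
Crossing each possibility with the mother AA and summing P(type AB): 1/2·1 + 1/2·1/2 = 3/4.

3/4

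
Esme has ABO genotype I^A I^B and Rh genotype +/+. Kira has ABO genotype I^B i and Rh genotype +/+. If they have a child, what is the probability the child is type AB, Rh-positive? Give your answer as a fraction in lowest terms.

1/4

ABO cross I^A I^B × I^B i → offspring phenotypes: 1/4 A, 1/2 B, 1/4 AB.
Rh cross +/+ × +/+ → 1 Rh+.
Independent loci: P(type AB, Rh-positive) = 1/4 × 1 = 1/4.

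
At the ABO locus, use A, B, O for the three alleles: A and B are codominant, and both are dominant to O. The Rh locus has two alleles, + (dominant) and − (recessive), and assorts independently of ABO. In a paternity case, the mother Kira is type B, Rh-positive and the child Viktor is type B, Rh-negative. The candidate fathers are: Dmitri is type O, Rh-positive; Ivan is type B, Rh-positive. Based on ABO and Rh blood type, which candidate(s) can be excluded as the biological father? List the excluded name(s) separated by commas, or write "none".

none

A candidate is excluded only if no genotype consistent with his phenotype could produce a type B, Rh-negative child with a type B, Rh-positive mother.
Every candidate has at least one consistent genotype combination, so none can be excluded.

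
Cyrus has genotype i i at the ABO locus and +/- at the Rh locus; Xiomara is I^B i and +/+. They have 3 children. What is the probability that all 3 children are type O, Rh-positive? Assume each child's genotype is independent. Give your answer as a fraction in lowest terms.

ABO cross i i × I^B i → 1/2 O, 1/2 B.
Rh cross +/- × +/+ → 1 Rh+; so P(type O, Rh-positive) = 1/2 × 1 = 1/2 per child.
All 3 independent: (1/2)^3 = 1/8.

1/8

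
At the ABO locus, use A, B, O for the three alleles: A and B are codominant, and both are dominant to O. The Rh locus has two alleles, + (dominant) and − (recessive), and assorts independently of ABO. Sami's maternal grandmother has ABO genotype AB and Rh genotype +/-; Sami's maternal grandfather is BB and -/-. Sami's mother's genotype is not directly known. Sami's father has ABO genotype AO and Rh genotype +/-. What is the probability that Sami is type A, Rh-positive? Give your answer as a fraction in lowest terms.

Sami's mother's ABO genotype from AB × BB: 1/2 AB, 1/2 BB.
Crossing each possibility with the father AO and summing P(type A): 1/2·1/2 + 1/2·0 = 1/4.
Similarly for Rh via the mother's Rh distribution: P(Rh+) = 5/8.
Independent loci: 1/4 × 5/8 = 5/32.

5/32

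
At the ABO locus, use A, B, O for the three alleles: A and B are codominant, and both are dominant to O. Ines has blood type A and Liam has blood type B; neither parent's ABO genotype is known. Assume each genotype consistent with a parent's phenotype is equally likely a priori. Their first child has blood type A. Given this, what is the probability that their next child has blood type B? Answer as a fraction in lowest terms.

Possible genotypes: Ines ∈ {AA, AO}; Liam ∈ {BB, BO}.
Weight each parental genotype pair by prior × P(type-A child):
  AA × BO: posterior weight 2/3; P(next child type B) = 0.
  AO × BO: posterior weight 1/3; P(next child type B) = 1/4.
Weighted sum = 1/12.

1/12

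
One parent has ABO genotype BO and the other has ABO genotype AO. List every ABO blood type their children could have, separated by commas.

Gametes from BO × AO give offspring ABO genotypes AB, AO, BO, OO, i.e. phenotypes O, A, B, AB.

O, A, B, AB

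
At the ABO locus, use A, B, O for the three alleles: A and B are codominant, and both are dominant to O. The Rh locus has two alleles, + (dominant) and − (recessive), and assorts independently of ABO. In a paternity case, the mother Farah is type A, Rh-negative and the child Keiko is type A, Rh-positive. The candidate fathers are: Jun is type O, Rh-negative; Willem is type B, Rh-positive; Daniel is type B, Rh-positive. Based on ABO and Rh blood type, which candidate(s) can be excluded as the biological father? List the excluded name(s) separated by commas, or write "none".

A candidate is excluded only if no genotype consistent with his phenotype could produce a type A, Rh-positive child with a type A, Rh-negative mother.
Jun (type O, Rh-): no genotype consistent with that phenotype can produce a type-A Rh+ child with a type-A mother.

Jun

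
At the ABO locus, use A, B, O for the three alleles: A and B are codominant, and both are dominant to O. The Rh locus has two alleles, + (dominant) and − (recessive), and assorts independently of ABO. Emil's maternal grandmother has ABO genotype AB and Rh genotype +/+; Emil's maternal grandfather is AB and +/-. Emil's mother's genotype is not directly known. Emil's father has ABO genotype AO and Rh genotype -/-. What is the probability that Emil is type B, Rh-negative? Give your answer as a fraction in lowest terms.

Emil's mother's ABO genotype from AB × AB: 1/4 AA, 1/2 AB, 1/4 BB.
Crossing each possibility with the father AO and summing P(type B): 1/4·0 + 1/2·1/4 + 1/4·1/2 = 1/4.
Similarly for Rh via the mother's Rh distribution: P(Rh-) = 1/4.
Independent loci: 1/4 × 1/4 = 1/16.

1/16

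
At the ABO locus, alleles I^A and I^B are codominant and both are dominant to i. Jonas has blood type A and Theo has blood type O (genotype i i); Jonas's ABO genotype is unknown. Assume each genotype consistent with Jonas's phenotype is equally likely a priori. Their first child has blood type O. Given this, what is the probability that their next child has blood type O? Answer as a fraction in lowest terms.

Possible genotypes: Jonas ∈ {I^A I^A, I^A i}; Theo ∈ {i i}.
Weight each parental genotype pair by prior × P(type-O child):
  I^A i × i i: posterior weight 1; P(next child type O) = 1/2.
Weighted sum = 1/2.

1/2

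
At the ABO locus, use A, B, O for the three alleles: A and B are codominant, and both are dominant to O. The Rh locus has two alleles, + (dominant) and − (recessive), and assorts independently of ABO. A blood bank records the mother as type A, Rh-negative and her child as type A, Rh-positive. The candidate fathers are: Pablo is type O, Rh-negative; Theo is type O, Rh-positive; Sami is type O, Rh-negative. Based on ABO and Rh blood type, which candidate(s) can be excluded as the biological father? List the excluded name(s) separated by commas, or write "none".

A candidate is excluded only if no genotype consistent with his phenotype could produce a type A, Rh-positive child with a type A, Rh-negative mother.
Pablo (type O, Rh-): no genotype consistent with that phenotype can produce a type-A Rh+ child with a type-A mother.
Sami (type O, Rh-): no genotype consistent with that phenotype can produce a type-A Rh+ child with a type-A mother.

Pablo, Sami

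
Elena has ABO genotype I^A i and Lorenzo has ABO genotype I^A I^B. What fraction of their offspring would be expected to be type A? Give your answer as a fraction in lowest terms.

ABO cross I^A i × I^A I^B → offspring phenotypes: 1/2 A, 1/4 B, 1/4 AB.
So P(type A) = 1/2.

1/2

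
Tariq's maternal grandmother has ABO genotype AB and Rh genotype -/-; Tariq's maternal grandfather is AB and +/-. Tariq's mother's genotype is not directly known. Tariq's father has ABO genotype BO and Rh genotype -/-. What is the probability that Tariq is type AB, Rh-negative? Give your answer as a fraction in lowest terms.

Tariq's mother's ABO genotype from AB × AB: 1/4 AA, 1/2 AB, 1/4 BB.
Crossing each possibility with the father BO and summing P(type AB): 1/4·1/2 + 1/2·1/4 + 1/4·0 = 1/4.
Similarly for Rh via the mother's Rh distribution: P(Rh-) = 3/4.
Independent loci: 1/4 × 3/4 = 3/16.

3/16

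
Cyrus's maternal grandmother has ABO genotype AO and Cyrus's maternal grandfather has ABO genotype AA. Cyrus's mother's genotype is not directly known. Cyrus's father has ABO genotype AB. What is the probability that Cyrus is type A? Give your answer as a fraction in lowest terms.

Cyrus's mother's ABO genotype from AO × AA: 1/2 AA, 1/2 AO.
Crossing each possibility with the father AB and summing P(type A): 1/2·1/2 + 1/2·1/2 = 1/2.

1/2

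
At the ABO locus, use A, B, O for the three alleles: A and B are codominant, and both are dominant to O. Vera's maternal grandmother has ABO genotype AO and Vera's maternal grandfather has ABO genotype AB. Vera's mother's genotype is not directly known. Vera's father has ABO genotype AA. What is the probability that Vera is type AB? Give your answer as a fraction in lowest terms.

Vera's mother's ABO genotype from AO × AB: 1/4 AA, 1/4 AB, 1/4 AO, 1/4 BO.
Crossing each possibility with the father AA and summing P(type AB): 1/4·0 + 1/4·1/2 + 1/4·0 + 1/4·1/2 = 1/4.

1/4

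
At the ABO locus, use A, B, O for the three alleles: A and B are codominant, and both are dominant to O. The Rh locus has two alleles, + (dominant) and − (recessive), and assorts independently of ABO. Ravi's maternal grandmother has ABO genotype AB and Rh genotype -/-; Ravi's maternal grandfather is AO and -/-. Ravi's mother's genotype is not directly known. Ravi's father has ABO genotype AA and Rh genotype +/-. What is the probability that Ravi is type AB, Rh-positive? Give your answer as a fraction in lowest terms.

1/8

Ravi's mother's ABO genotype from AB × AO: 1/4 AA, 1/4 AB, 1/4 AO, 1/4 BO.
Crossing each possibility with the father AA and summing P(type AB): 1/4·0 + 1/4·1/2 + 1/4·0 + 1/4·1/2 = 1/4.
Similarly for Rh via the mother's Rh distribution: P(Rh+) = 1/2.
Independent loci: 1/4 × 1/2 = 1/8.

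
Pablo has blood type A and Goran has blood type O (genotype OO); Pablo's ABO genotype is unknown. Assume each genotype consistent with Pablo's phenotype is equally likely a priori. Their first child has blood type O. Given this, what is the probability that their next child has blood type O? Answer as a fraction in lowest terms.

Possible genotypes: Pablo ∈ {AA, AO}; Goran ∈ {OO}.
Weight each parental genotype pair by prior × P(type-O child):
  AO × OO: posterior weight 1; P(next child type O) = 1/2.
Weighted sum = 1/2.

1/2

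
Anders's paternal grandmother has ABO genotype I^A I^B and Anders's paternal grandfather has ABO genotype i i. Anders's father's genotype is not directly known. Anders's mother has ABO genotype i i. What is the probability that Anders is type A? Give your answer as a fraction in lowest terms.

1/4

Anders's father's ABO genotype from I^A I^B × i i: 1/2 I^A i, 1/2 I^B i.
Crossing each possibility with the mother i i and summing P(type A): 1/2·1/2 + 1/2·0 = 1/4.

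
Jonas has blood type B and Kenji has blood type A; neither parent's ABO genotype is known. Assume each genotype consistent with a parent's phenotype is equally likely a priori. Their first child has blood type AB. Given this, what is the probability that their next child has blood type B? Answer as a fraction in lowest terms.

Possible genotypes: Jonas ∈ {I^B I^B, I^B i}; Kenji ∈ {I^A I^A, I^A i}.
Weight each parental genotype pair by prior × P(type-AB child):
  I^B I^B × I^A I^A: posterior weight 4/9; P(next child type B) = 0.
  I^B I^B × I^A i: posterior weight 2/9; P(next child type B) = 1/2.
  I^B i × I^A I^A: posterior weight 2/9; P(next child type B) = 0.
  I^B i × I^A i: posterior weight 1/9; P(next child type B) = 1/4.
Weighted sum = 5/36.

5/36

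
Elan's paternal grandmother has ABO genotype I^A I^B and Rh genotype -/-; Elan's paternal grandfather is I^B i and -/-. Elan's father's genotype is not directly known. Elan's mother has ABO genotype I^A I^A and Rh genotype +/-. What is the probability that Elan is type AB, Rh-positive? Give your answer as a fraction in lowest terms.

Elan's father's ABO genotype from I^A I^B × I^B i: 1/4 I^A I^B, 1/4 I^A i, 1/4 I^B I^B, 1/4 I^B i.
Crossing each possibility with the mother I^A I^A and summing P(type AB): 1/4·1/2 + 1/4·0 + 1/4·1 + 1/4·1/2 = 1/2.
Similarly for Rh via the father's Rh distribution: P(Rh+) = 1/2.
Independent loci: 1/2 × 1/2 = 1/4.

1/4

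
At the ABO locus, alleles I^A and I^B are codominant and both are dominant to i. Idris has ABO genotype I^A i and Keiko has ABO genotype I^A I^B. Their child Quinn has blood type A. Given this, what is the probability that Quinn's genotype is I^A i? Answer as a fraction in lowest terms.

1/2

Cross I^A i × I^A I^B → 1/4 I^A I^A, 1/4 I^A I^B, 1/4 I^A i, 1/4 I^B i.
Type-A genotypes among offspring: I^A I^A (1/4), I^A i (1/4); total 1/2.
P(I^A i | type A) = (1/4) / (1/2) = 1/2.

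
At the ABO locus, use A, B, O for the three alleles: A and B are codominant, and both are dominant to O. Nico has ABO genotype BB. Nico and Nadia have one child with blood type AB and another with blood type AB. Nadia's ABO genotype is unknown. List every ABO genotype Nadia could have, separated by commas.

For each candidate genotype of Nadia, check whether crossing it with BB can produce every observed child phenotype.
  AA → possible child types {AB} ✓
  AB → possible child types {B, AB} ✓
  AO → possible child types {B, AB} ✓
  BB → possible child types {B} ✗
  BO → possible child types {B} ✗
  OO → possible child types {B} ✗

AA, AB, AO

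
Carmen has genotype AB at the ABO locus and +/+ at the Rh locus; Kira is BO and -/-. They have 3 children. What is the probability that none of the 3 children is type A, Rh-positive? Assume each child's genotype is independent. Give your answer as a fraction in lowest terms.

ABO cross AB × BO → 1/4 A, 1/2 B, 1/4 AB.
Rh cross +/+ × -/- → 1 Rh+; so P(type A, Rh-positive) = 1/4 × 1 = 1/4 per child.
P(not type A, Rh-positive) = 3/4 for one child; (3/4)^3 = 27/64.

27/64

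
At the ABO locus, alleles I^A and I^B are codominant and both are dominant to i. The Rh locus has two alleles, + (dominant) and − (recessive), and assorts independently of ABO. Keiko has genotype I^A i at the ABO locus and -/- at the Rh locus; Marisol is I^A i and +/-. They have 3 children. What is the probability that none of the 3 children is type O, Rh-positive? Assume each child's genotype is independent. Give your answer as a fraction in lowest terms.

ABO cross I^A i × I^A i → 1/4 O, 3/4 A.
Rh cross -/- × +/- → 1/2 Rh+, 1/2 Rh-; so P(type O, Rh-positive) = 1/4 × 1/2 = 1/8 per child.
P(not type O, Rh-positive) = 7/8 for one child; (7/8)^3 = 343/512.

343/512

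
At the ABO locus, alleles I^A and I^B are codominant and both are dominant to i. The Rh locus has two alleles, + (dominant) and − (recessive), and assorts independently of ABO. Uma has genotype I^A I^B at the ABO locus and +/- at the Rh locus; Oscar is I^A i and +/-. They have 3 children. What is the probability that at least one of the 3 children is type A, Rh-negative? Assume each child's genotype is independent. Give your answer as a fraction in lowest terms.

ABO cross I^A I^B × I^A i → 1/2 A, 1/4 B, 1/4 AB.
Rh cross +/- × +/- → 3/4 Rh+, 1/4 Rh-; so P(type A, Rh-negative) = 1/2 × 1/4 = 1/8 per child.
P(none) = (7/8)^3 = 343/512; P(at least one) = 1 − 343/512 = 169/512.

169/512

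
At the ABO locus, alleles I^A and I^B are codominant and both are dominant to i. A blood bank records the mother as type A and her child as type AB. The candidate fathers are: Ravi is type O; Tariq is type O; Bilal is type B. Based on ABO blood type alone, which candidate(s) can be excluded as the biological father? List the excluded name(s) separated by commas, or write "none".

A candidate is excluded only if no genotype consistent with his phenotype could produce a type AB child with a type A mother.
Ravi (type O): no genotype consistent with that phenotype can produce a type-AB child with a type-A mother.
Tariq (type O): no genotype consistent with that phenotype can produce a type-AB child with a type-A mother.

Ravi, Tariq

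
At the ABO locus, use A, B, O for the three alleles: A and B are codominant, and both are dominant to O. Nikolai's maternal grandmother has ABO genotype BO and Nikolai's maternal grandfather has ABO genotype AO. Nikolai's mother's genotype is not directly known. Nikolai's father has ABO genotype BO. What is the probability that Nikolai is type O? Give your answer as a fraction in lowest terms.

Nikolai's mother's ABO genotype from BO × AO: 1/4 AB, 1/4 AO, 1/4 BO, 1/4 OO.
Crossing each possibility with the father BO and summing P(type O): 1/4·0 + 1/4·1/4 + 1/4·1/4 + 1/4·1/2 = 1/4.

1/4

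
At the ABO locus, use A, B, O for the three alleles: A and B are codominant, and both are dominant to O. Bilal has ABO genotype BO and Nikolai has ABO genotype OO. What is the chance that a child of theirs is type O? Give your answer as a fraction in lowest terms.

1/2

ABO cross BO × OO → offspring phenotypes: 1/2 O, 1/2 B.
So P(type O) = 1/2.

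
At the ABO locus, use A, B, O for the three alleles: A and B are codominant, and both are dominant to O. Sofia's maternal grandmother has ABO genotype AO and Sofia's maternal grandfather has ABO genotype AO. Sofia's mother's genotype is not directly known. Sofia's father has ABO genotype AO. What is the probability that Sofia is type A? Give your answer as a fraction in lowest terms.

Sofia's mother's ABO genotype from AO × AO: 1/4 AA, 1/2 AO, 1/4 OO.
Crossing each possibility with the father AO and summing P(type A): 1/4·1 + 1/2·3/4 + 1/4·1/2 = 3/4.

3/4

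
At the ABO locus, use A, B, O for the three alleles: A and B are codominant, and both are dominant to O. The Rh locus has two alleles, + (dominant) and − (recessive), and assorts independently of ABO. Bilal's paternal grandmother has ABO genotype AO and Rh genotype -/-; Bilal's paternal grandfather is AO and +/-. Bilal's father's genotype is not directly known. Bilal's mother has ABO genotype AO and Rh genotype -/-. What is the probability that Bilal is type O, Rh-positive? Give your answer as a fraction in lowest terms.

Bilal's father's ABO genotype from AO × AO: 1/4 AA, 1/2 AO, 1/4 OO.
Crossing each possibility with the mother AO and summing P(type O): 1/4·0 + 1/2·1/4 + 1/4·1/2 = 1/4.
Similarly for Rh via the father's Rh distribution: P(Rh+) = 1/4.
Independent loci: 1/4 × 1/4 = 1/16.

1/16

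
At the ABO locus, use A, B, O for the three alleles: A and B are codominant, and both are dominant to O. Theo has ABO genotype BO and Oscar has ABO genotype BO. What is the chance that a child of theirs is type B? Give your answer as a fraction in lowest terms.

3/4

ABO cross BO × BO → offspring phenotypes: 1/4 O, 3/4 B.
So P(type B) = 3/4.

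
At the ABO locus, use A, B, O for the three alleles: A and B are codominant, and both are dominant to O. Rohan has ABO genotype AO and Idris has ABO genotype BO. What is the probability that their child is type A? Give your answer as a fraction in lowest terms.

ABO cross AO × BO → offspring phenotypes: 1/4 O, 1/4 A, 1/4 B, 1/4 AB.
So P(type A) = 1/4.

1/4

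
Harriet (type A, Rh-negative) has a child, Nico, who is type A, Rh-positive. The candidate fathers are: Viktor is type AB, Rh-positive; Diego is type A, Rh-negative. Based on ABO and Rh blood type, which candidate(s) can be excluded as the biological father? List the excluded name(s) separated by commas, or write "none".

Diego

A candidate is excluded only if no genotype consistent with his phenotype could produce a type A, Rh-positive child with a type A, Rh-negative mother.
Diego (type A, Rh-): no genotype consistent with that phenotype can produce a type-A Rh+ child with a type-A mother.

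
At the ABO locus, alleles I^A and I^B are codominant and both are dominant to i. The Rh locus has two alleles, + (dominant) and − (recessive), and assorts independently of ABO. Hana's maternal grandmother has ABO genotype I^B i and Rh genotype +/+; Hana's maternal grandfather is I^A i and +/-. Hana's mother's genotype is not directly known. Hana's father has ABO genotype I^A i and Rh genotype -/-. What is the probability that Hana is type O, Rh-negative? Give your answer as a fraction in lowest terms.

Hana's mother's ABO genotype from I^B i × I^A i: 1/4 I^A I^B, 1/4 I^A i, 1/4 I^B i, 1/4 i i.
Crossing each possibility with the father I^A i and summing P(type O): 1/4·0 + 1/4·1/4 + 1/4·1/4 + 1/4·1/2 = 1/4.
Similarly for Rh via the mother's Rh distribution: P(Rh-) = 1/4.
Independent loci: 1/4 × 1/4 = 1/16.

1/16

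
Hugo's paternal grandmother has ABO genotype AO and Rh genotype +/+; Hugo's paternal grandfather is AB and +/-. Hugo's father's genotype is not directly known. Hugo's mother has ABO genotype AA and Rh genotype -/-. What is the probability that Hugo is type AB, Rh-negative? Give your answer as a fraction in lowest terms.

Hugo's father's ABO genotype from AO × AB: 1/4 AA, 1/4 AB, 1/4 AO, 1/4 BO.
Crossing each possibility with the mother AA and summing P(type AB): 1/4·0 + 1/4·1/2 + 1/4·0 + 1/4·1/2 = 1/4.
Similarly for Rh via the father's Rh distribution: P(Rh-) = 1/4.
Independent loci: 1/4 × 1/4 = 1/16.

1/16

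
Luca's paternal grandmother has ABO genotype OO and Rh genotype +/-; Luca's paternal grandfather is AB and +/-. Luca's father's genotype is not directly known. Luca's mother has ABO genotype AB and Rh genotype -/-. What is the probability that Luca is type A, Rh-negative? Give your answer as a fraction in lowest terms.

Luca's father's ABO genotype from OO × AB: 1/2 AO, 1/2 BO.
Crossing each possibility with the mother AB and summing P(type A): 1/2·1/2 + 1/2·1/4 = 3/8.
Similarly for Rh via the father's Rh distribution: P(Rh-) = 1/2.
Independent loci: 3/8 × 1/2 = 3/16.

3/16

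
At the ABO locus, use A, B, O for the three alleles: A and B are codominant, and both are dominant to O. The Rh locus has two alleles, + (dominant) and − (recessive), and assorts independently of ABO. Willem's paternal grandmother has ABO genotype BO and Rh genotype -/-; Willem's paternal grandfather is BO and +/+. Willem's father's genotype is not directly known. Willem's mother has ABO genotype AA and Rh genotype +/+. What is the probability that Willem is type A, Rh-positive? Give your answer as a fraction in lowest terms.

1/2

Willem's father's ABO genotype from BO × BO: 1/4 BB, 1/2 BO, 1/4 OO.
Crossing each possibility with the mother AA and summing P(type A): 1/4·0 + 1/2·1/2 + 1/4·1 = 1/2.
Similarly for Rh via the father's Rh distribution: P(Rh+) = 1.
Independent loci: 1/2 × 1 = 1/2.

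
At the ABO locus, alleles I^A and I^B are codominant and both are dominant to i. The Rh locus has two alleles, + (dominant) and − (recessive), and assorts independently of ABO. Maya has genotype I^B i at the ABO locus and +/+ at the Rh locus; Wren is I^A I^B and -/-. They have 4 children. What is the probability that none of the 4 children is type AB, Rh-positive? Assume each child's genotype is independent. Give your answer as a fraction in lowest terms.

ABO cross I^B i × I^A I^B → 1/4 A, 1/2 B, 1/4 AB.
Rh cross +/+ × -/- → 1 Rh+; so P(type AB, Rh-positive) = 1/4 × 1 = 1/4 per child.
P(not type AB, Rh-positive) = 3/4 for one child; (3/4)^4 = 81/256.

81/256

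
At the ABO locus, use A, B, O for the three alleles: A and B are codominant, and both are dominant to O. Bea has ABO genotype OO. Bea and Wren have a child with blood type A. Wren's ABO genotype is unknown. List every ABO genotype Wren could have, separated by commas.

AA, AB, AO

For each candidate genotype of Wren, check whether crossing it with OO can produce every observed child phenotype.
  AA → possible child types {A} ✓
  AB → possible child types {A, B} ✓
  AO → possible child types {O, A} ✓
  BB → possible child types {B} ✗
  BO → possible child types {O, B} ✗
  OO → possible child types {O} ✗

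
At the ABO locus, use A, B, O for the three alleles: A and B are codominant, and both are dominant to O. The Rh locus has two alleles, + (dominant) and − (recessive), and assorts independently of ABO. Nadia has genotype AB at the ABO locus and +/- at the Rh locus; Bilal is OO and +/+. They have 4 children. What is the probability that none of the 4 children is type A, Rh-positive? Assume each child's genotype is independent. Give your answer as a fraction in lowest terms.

ABO cross AB × OO → 1/2 A, 1/2 B.
Rh cross +/- × +/+ → 1 Rh+; so P(type A, Rh-positive) = 1/2 × 1 = 1/2 per child.
P(not type A, Rh-positive) = 1/2 for one child; (1/2)^4 = 1/16.

1/16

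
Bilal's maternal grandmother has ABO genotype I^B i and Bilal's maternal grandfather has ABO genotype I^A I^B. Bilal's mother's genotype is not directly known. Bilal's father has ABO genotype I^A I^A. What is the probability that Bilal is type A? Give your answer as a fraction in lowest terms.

Bilal's mother's ABO genotype from I^B i × I^A I^B: 1/4 I^A I^B, 1/4 I^A i, 1/4 I^B I^B, 1/4 I^B i.
Crossing each possibility with the father I^A I^A and summing P(type A): 1/4·1/2 + 1/4·1 + 1/4·0 + 1/4·1/2 = 1/2.

1/2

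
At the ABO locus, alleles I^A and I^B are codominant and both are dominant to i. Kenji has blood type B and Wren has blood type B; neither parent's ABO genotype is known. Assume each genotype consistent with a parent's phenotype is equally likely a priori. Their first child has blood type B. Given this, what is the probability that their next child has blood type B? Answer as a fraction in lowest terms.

19/20

Possible genotypes: Kenji ∈ {I^B I^B, I^B i}; Wren ∈ {I^B I^B, I^B i}.
Weight each parental genotype pair by prior × P(type-B child):
  I^B I^B × I^B I^B: posterior weight 4/15; P(next child type B) = 1.
  I^B I^B × I^B i: posterior weight 4/15; P(next child type B) = 1.
  I^B i × I^B I^B: posterior weight 4/15; P(next child type B) = 1.
  I^B i × I^B i: posterior weight 1/5; P(next child type B) = 3/4.
Weighted sum = 19/20.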